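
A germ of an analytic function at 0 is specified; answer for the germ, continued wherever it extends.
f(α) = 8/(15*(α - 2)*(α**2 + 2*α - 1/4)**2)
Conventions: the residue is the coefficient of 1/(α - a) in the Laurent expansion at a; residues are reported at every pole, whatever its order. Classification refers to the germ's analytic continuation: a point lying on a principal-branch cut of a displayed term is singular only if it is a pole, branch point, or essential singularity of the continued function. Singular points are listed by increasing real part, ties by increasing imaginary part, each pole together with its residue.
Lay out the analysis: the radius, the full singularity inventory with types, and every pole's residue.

Radius of convergence at 0: -1 + (1/2)*sqrt(5).
At -1 - (1/2)*sqrt(5): a pole of order 2; residue -64/14415 - (1344/120125)*sqrt(5).
At -1 + (1/2)*sqrt(5): a pole of order 2; residue -64/14415 + (1344/120125)*sqrt(5).
At 2: a pole of order 1; residue 128/14415.

Denominator factor (α - 2): pole of order 1 at 2, modulus 2.
Denominator factor (α**2 + 2*α - 1/4)^2: discriminant 5, real irrational roots -1 + (1/2)*sqrt(5) and -1 - (1/2)*sqrt(5); poles of order 2, moduli -1 + (1/2)*sqrt(5) and 1 + (1/2)*sqrt(5).
The radius of convergence is the smallest modulus among the singular points: -1 + (1/2)*sqrt(5).
The factor α**2 + 2*α - 1/4 splits as (α - a)(α - a') with a = -1 - (1/2)*sqrt(5), a' = -1 + (1/2)*sqrt(5). At the order-2 pole a set g(α) = (α - a)^2*f(α) = [8/(15*(α - 2))] / (α - a')^2.
Order-2 pole: residue = g'(a); g'(-1 - (1/2)*sqrt(5)) = -64/14415 - (1344/120125)*sqrt(5), so the residue is -64/14415 - (1344/120125)*sqrt(5).
The factor α**2 + 2*α - 1/4 splits as (α - a)(α - a') with a = -1 + (1/2)*sqrt(5), a' = -1 - (1/2)*sqrt(5). At the order-2 pole a set g(α) = (α - a)^2*f(α) = [8/(15*(α - 2))] / (α - a')^2.
Order-2 pole: residue = g'(a); g'(-1 + (1/2)*sqrt(5)) = -64/14415 + (1344/120125)*sqrt(5), so the residue is -64/14415 + (1344/120125)*sqrt(5).
At the order-1 pole 2 set g(α) = (α - (2))*f(α) = 8/(15*(α**2 + 2*α - 1/4)**2).
Simple pole: residue = g(a) at a = 2, which is 128/14415.
List the singular points by increasing real part (a conjugate pair: the negative imaginary part first).


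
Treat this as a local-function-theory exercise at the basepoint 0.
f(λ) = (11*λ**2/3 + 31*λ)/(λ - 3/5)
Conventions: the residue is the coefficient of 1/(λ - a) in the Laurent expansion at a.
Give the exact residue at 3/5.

At the order-1 pole 3/5 set g(λ) = (λ - (3/5))*f(λ) = 11*λ**2/3 + 31*λ.
Simple pole: residue = g(a) at a = 3/5, which is 498/25.

The residue is 498/25.


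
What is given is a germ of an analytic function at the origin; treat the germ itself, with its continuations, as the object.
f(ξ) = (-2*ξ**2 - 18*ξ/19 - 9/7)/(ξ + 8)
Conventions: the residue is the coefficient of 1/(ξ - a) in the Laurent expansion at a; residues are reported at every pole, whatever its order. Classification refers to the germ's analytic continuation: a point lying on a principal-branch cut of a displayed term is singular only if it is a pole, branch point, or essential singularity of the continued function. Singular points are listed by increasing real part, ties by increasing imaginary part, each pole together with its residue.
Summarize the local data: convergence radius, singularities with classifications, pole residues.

Denominator factor (ξ + 8): pole of order 1 at -8, modulus 8.
The radius of convergence is the smallest modulus among the singular points: 8.
At the order-1 pole -8 set g(ξ) = (ξ - (-8))*f(ξ) = -2*ξ**2 - 18*ξ/19 - 9/7.
Simple pole: residue = g(a) at a = -8, which is -16187/133.

Radius of convergence at 0: 8.
At -8: a pole of order 1; residue -16187/133.


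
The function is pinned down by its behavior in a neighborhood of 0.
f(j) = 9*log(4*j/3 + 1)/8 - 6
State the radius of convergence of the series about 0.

Branch term (9/8)*log(1 - j/(-3/4)): its argument vanishes at j = -3/4, a logarithmic branch point, modulus 3/4.
The radius of convergence is the smallest modulus among the singular points: 3/4.

The radius of convergence is 3/4.


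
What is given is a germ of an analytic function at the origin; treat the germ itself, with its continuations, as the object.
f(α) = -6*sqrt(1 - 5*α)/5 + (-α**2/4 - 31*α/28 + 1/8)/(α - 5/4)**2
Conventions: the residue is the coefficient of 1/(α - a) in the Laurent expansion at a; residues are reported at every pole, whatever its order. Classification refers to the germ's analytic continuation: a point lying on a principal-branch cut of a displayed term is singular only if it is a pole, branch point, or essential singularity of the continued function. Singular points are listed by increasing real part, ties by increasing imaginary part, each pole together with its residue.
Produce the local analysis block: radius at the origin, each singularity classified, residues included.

Denominator factor (α - 5/4)^2: pole of order 2 at 5/4, modulus 5/4.
Branch term (-6/5)*sqrt(1 - α/(1/5)): its argument vanishes at α = 1/5, a square-root branch point, modulus 1/5.
The radius of convergence is the smallest modulus among the singular points: 1/5.
The branch term is analytic at 5/4 and contributes nothing to the residue; only the rational part matters.
At the order-2 pole 5/4 set g(α) = (α - (5/4))^2*(rational part) = -α**2/4 - 31*α/28 + 1/8.
Order-2 pole: residue = g'(a); g'(5/4) = -97/56, so the residue is -97/56.
List the singular points by increasing real part (a conjugate pair: the negative imaginary part first).

Radius of convergence at 0: 1/5.
At 1/5: an algebraic (square-root) branch point.
At 5/4: a pole of order 2; residue -97/56.


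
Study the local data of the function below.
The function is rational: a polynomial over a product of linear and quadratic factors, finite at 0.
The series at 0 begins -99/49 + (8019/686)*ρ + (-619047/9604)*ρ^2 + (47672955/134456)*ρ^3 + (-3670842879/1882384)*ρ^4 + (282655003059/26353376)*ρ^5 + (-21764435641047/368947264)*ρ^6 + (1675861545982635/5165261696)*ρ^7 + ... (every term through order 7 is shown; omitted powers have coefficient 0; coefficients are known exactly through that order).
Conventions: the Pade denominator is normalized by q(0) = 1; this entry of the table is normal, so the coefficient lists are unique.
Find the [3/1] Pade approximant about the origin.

Taylor coefficients needed (read off): a_0 = -99/49, a_1 = 8019/686, a_2 = -619047/9604, a_3 = 47672955/134456, a_4 = -3670842879/1882384.
Write the denominator as Q(ρ) = 1 + q1*ρ. Requiring Q*f - P = O(ρ^5) with deg P <= 3 kills the coefficients of ρ^4..ρ^4 in Q*f:
  ρ^4: a_4 + q1*a_3 = 0, i.e. -3670842879/1882384 + (47672955/134456)*q1 = 0.
Solving this linear system: q1 = 37079221/6741630.
The numerator is Q*f truncated at degree 3: P0 = a_0 = -99/49; P1 = a_1 + q1*a_0 = 1513226/2621745; P2 = a_2 + q1*a_1 = -47916/291305; P3 = a_3 + q1*a_2 = 117128/2621745.

The Pade approximant has numerator coefficients [-99/49, 1513226/2621745, -47916/291305, 117128/2621745]; denominator coefficients [1, 37079221/6741630].


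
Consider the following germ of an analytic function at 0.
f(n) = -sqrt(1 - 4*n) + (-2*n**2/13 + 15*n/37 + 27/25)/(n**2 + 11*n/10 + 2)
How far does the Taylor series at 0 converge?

The radius of convergence is 1/4.

Denominator factor (n**2 + 11*n/10 + 2): discriminant -679/100, complex-conjugate roots (-11/20) + ((1/20)*sqrt(679))*i and (-11/20) - ((1/20)*sqrt(679))*i; poles of order 1, moduli sqrt(2) and sqrt(2).
Branch term (-1)*sqrt(1 - n/(1/4)): its argument vanishes at n = 1/4, a square-root branch point, modulus 1/4.
The radius of convergence is the smallest modulus among the singular points: 1/4.


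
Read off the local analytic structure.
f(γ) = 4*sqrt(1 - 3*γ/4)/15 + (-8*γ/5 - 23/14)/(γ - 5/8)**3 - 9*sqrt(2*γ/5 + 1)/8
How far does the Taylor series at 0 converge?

Denominator factor (γ - 5/8)^3: pole of order 3 at 5/8, modulus 5/8.
Branch term (-9/8)*sqrt(1 - γ/(-5/2)): its argument vanishes at γ = -5/2, a square-root branch point, modulus 5/2.
Branch term (4/15)*sqrt(1 - γ/(4/3)): its argument vanishes at γ = 4/3, a square-root branch point, modulus 4/3.
The radius of convergence is the smallest modulus among the singular points: 5/8.

The radius of convergence is 5/8.


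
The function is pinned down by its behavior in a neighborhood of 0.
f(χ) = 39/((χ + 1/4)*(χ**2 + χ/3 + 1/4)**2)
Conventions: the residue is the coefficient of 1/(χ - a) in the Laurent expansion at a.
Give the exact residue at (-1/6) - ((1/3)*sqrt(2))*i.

The residue is (-44928/121) + ((34047/484)*sqrt(2))*i.


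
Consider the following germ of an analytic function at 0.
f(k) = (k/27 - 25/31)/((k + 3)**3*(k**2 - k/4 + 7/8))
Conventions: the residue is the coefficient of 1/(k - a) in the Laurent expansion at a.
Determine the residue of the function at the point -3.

At the order-3 pole -3 set g(k) = (k - (-3))^3*f(k) = (k/27 - 25/31)/(k**2 - k/4 + 7/8).
Order-3 pole: residue = g''(a)/2; g''(-3) = -4051232/102804525, so the residue is -2025616/102804525.

The residue is -2025616/102804525.


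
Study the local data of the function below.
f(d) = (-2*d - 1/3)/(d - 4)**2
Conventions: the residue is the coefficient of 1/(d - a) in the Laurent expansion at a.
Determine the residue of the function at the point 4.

The residue is -2.

At the order-2 pole 4 set g(d) = (d - (4))^2*f(d) = -2*d - 1/3.
Order-2 pole: residue = g'(a); g'(4) = -2, so the residue is -2.


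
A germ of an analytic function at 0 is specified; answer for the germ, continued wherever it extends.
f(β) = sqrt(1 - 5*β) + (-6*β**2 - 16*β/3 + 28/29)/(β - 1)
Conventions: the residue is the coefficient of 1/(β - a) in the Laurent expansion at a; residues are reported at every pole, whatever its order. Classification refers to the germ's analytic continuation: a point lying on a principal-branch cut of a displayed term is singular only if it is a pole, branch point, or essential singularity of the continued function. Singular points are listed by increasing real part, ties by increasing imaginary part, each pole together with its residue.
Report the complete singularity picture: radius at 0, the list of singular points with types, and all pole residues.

Denominator factor (β - 1): pole of order 1 at 1, modulus 1.
Branch term (1)*sqrt(1 - β/(1/5)): its argument vanishes at β = 1/5, a square-root branch point, modulus 1/5.
The radius of convergence is the smallest modulus among the singular points: 1/5.
The branch term is analytic at 1 and contributes nothing to the residue; only the rational part matters.
At the order-1 pole 1 set g(β) = (β - (1))*(rational part) = -6*β**2 - 16*β/3 + 28/29.
Simple pole: residue = g(a) at a = 1, which is -902/87.
List the singular points by increasing real part (a conjugate pair: the negative imaginary part first).

Radius of convergence at 0: 1/5.
At 1/5: an algebraic (square-root) branch point.
At 1: a pole of order 1; residue -902/87.


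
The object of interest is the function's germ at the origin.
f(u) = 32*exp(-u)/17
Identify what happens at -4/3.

The point is a regular point.

There is no denominator, hence no pole anywhere.
The factor exp(-u) is entire.
So the germ continues analytically to -4/3.


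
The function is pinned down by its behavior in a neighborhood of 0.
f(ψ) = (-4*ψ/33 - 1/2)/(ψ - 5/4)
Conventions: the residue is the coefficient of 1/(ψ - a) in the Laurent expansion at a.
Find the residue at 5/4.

At the order-1 pole 5/4 set g(ψ) = (ψ - (5/4))*f(ψ) = -4*ψ/33 - 1/2.
Simple pole: residue = g(a) at a = 5/4, which is -43/66.

The residue is -43/66.


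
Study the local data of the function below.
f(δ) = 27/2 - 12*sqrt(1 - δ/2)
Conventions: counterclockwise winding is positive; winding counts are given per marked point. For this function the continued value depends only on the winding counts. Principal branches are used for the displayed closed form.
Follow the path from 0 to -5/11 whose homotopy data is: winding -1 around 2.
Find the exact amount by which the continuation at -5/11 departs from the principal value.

Continued minus principal equals (36/11)*sqrt(66).

The rational part is single-valued and drops out of the difference; each branch term changes only by its own monodromy.
(-12)*sqrt(1 - δ/(2)): winding -1 is odd, the square root flips sign, contributing -2*(-12)*sqrt(1 - (-5/11)/(2)) = -2*(-12)*sqrt(27/22) = (36/11)*sqrt(66).
Summing the contributions at δ = -5/11 gives (36/11)*sqrt(66).


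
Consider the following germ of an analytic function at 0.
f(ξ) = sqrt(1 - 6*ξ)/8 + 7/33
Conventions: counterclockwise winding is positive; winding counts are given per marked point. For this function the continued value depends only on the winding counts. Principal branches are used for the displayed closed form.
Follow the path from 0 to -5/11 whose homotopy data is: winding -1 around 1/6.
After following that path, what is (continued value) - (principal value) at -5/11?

The rational part is single-valued and drops out of the difference; each branch term changes only by its own monodromy.
(1/8)*sqrt(1 - ξ/(1/6)): winding -1 is odd, the square root flips sign, contributing -2*(1/8)*sqrt(1 - (-5/11)/(1/6)) = -2*(1/8)*sqrt(41/11) = -(1/44)*sqrt(451).
Summing the contributions at ξ = -5/11 gives -(1/44)*sqrt(451).

Continued minus principal equals -(1/44)*sqrt(451).


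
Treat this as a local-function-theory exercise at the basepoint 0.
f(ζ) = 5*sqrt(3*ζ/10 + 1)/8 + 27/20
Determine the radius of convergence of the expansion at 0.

The radius of convergence is 10/3.

Branch term (5/8)*sqrt(1 - ζ/(-10/3)): its argument vanishes at ζ = -10/3, a square-root branch point, modulus 10/3.
The radius of convergence is the smallest modulus among the singular points: 10/3.


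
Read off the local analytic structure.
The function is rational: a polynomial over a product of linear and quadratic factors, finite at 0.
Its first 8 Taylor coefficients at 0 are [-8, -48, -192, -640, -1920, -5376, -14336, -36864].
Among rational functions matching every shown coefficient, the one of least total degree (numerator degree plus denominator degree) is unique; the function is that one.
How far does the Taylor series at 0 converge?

No rational of total degree below 3 reproduces all 8 coefficients; solving the [0/3] Pade equations on them gives f(n) = (n - 1/2)**(-3), whose expansion matches every shown term.
Denominator factor (n - 1/2)^3: pole of order 3 at 1/2, modulus 1/2.
The radius of convergence is the smallest modulus among the singular points: 1/2.

The radius of convergence is 1/2.


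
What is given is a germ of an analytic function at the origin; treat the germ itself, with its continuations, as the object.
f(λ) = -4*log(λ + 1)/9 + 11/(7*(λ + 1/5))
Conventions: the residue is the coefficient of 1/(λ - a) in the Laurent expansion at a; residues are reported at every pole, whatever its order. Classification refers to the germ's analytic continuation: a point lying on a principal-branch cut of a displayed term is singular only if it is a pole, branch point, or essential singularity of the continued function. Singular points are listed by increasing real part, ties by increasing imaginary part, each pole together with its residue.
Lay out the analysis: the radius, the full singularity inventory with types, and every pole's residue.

Radius of convergence at 0: 1/5.
At -1: a logarithmic branch point.
At -1/5: a pole of order 1; residue 11/7.

Denominator factor (λ + 1/5): pole of order 1 at -1/5, modulus 1/5.
Branch term (-4/9)*log(1 - λ/(-1)): its argument vanishes at λ = -1, a logarithmic branch point, modulus 1.
The radius of convergence is the smallest modulus among the singular points: 1/5.
The branch term is analytic at -1/5 and contributes nothing to the residue; only the rational part matters.
At the order-1 pole -1/5 set g(λ) = (λ - (-1/5))*(rational part) = 11/7.
Simple pole: residue = g(a) at a = -1/5, which is 11/7.
List the singular points by increasing real part (a conjugate pair: the negative imaginary part first).


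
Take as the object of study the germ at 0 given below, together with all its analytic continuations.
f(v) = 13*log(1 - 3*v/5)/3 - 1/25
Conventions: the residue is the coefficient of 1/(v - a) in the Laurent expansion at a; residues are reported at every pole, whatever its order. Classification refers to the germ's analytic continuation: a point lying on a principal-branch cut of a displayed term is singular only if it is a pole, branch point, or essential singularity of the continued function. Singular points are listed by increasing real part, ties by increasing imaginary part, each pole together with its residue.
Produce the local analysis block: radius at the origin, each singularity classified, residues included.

Branch term (13/3)*log(1 - v/(5/3)): its argument vanishes at v = 5/3, a logarithmic branch point, modulus 5/3.
The radius of convergence is the smallest modulus among the singular points: 5/3.

Radius of convergence at 0: 5/3.
At 5/3: a logarithmic branch point.


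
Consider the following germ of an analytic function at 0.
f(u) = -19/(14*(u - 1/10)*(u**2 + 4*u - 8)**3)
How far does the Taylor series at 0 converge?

Denominator factor (u**2 + 4*u - 8)^3: discriminant 48, real irrational roots -2 + (2)*sqrt(3) and -2 - (2)*sqrt(3); poles of order 3, moduli -2 + (2)*sqrt(3) and 2 + (2)*sqrt(3).
Denominator factor (u - 1/10): pole of order 1 at 1/10, modulus 1/10.
The radius of convergence is the smallest modulus among the singular points: 1/10.

The radius of convergence is 1/10.


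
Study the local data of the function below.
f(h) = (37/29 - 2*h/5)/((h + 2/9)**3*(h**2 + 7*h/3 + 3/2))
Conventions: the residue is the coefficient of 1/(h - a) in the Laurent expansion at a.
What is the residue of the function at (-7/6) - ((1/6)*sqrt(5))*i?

The residue is (-1307320074/675332135) - ((1707328206/3376660675)*sqrt(5))*i.

The factor h**2 + 7*h/3 + 3/2 splits as (h - a)(h - a') with a = (-7/6) - ((1/6)*sqrt(5))*i, a' = (-7/6) + ((1/6)*sqrt(5))*i. At the order-1 pole a set g(h) = (h - a)*f(h) = [(37/29 - 2*h/5)/(h + 2/9)**3] / (h - a').
Simple pole: residue = g(a) at a = (-7/6) - ((1/6)*sqrt(5))*i, which is (-1307320074/675332135) - ((1707328206/3376660675)*sqrt(5))*i.


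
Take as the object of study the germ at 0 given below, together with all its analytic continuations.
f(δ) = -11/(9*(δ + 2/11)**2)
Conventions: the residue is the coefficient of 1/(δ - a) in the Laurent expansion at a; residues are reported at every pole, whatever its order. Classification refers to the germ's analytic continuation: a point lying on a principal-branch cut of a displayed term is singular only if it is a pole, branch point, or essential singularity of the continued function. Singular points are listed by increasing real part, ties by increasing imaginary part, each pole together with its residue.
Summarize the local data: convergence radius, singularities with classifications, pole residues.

Radius of convergence at 0: 2/11.
At -2/11: a pole of order 2; residue 0.

Denominator factor (δ + 2/11)^2: pole of order 2 at -2/11, modulus 2/11.
The radius of convergence is the smallest modulus among the singular points: 2/11.
At the order-2 pole -2/11 set g(δ) = (δ - (-2/11))^2*f(δ) = -11/9.
Order-2 pole: residue = g'(a); g'(-2/11) = 0, so the residue is 0.


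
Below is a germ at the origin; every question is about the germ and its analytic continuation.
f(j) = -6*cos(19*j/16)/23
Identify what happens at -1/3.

There is no denominator, hence no pole anywhere.
The factor cos(19*j/16) is entire.
So the germ continues analytically to -1/3.

The point is a regular point.


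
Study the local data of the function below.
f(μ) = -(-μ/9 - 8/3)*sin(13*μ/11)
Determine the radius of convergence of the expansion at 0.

The radius of convergence is infinite.

The factor -sin(13*μ/11) is entire and contributes no finite singular point.
The polynomial part has no poles.
No finite singular points: the Taylor series at 0 converges everywhere.


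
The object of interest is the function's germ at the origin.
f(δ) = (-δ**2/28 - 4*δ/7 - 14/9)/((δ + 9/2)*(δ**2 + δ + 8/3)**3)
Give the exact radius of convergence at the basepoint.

Denominator factor (δ**2 + δ + 8/3)^3: discriminant -29/3, complex-conjugate roots (-1/2) + ((1/6)*sqrt(87))*i and (-1/2) - ((1/6)*sqrt(87))*i; poles of order 3, moduli (2/3)*sqrt(6) and (2/3)*sqrt(6).
Denominator factor (δ + 9/2): pole of order 1 at -9/2, modulus 9/2.
The radius of convergence is the smallest modulus among the singular points: (2/3)*sqrt(6).

The radius of convergence is (2/3)*sqrt(6).


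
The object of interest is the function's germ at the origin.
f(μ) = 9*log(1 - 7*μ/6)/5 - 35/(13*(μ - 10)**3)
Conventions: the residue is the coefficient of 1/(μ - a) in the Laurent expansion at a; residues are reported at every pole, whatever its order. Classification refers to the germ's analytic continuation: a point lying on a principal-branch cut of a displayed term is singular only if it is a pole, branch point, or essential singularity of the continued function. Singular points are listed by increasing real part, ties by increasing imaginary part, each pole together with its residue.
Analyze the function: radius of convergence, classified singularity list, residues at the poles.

Denominator factor (μ - 10)^3: pole of order 3 at 10, modulus 10.
Branch term (9/5)*log(1 - μ/(6/7)): its argument vanishes at μ = 6/7, a logarithmic branch point, modulus 6/7.
The radius of convergence is the smallest modulus among the singular points: 6/7.
The branch term is analytic at 10 and contributes nothing to the residue; only the rational part matters.
At the order-3 pole 10 set g(μ) = (μ - (10))^3*(rational part) = -35/13.
Order-3 pole: residue = g''(a)/2; g''(10) = 0, so the residue is 0.
List the singular points by increasing real part (a conjugate pair: the negative imaginary part first).

Radius of convergence at 0: 6/7.
At 6/7: a logarithmic branch point.
At 10: a pole of order 3; residue 0.


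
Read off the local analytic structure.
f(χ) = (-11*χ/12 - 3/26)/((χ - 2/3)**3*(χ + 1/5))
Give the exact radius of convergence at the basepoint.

Denominator factor (χ + 1/5): pole of order 1 at -1/5, modulus 1/5.
Denominator factor (χ - 2/3)^3: pole of order 3 at 2/3, modulus 2/3.
The radius of convergence is the smallest modulus among the singular points: 1/5.

The radius of convergence is 1/5.


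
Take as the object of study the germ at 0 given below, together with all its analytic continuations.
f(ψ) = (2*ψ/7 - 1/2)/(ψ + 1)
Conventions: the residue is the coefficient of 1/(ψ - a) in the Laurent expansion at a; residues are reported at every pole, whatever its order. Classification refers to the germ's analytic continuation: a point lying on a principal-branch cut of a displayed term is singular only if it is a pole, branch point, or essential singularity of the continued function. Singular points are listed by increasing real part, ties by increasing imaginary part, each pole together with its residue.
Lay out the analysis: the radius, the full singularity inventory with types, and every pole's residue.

Denominator factor (ψ + 1): pole of order 1 at -1, modulus 1.
The radius of convergence is the smallest modulus among the singular points: 1.
At the order-1 pole -1 set g(ψ) = (ψ - (-1))*f(ψ) = 2*ψ/7 - 1/2.
Simple pole: residue = g(a) at a = -1, which is -11/14.

Radius of convergence at 0: 1.
At -1: a pole of order 1; residue -11/14.


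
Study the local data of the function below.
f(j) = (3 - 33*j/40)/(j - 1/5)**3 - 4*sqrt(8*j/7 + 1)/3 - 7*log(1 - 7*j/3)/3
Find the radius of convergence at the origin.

The radius of convergence is 1/5.

Denominator factor (j - 1/5)^3: pole of order 3 at 1/5, modulus 1/5.
Branch term (-7/3)*log(1 - j/(3/7)): its argument vanishes at j = 3/7, a logarithmic branch point, modulus 3/7.
Branch term (-4/3)*sqrt(1 - j/(-7/8)): its argument vanishes at j = -7/8, a square-root branch point, modulus 7/8.
The radius of convergence is the smallest modulus among the singular points: 1/5.


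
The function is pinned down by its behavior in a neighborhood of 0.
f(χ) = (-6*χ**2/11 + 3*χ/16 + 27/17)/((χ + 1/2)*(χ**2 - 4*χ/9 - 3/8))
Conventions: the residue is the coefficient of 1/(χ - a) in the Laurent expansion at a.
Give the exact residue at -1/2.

At the order-1 pole -1/2 set g(χ) = (χ - (-1/2))*f(χ) = (-6*χ**2/11 + 3*χ/16 + 27/17)/(χ**2 - 4*χ/9 - 3/8).
Simple pole: residue = g(a) at a = -1/2, which is 10449/748.

The residue is 10449/748.


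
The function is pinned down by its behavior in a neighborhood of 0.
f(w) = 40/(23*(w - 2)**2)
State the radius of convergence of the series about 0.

Denominator factor (w - 2)^2: pole of order 2 at 2, modulus 2.
The radius of convergence is the smallest modulus among the singular points: 2.

The radius of convergence is 2.


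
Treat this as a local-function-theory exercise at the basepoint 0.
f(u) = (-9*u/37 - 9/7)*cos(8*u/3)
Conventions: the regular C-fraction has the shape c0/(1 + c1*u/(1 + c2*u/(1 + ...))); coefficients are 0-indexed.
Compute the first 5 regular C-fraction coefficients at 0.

The regular C-fraction coefficients are [-9/7, -7/37, 44249/2331, -1184/63, -20720/132747].

Taylor coefficients (expand at 0): a_0 = -9/7, a_1 = -9/37, a_2 = 32/7, a_3 = 32/37, a_4 = -512/189.
c0 = a_0 = -9/7. Peel one level at a time: if S = 1 + c*u/S' with S'(0) = 1, then c is the u-coefficient of S and S' = c*u/(S - 1).
S_1 = c0/f = 1 + (-7/37)*u + (44249/12321)*u^2 + ...; c1 = -7/37.
S_2 = c1*u/(S_1 - 1) = 1 + (44249/2331)*u + (1415968/3969)*u^2 + ...; c2 = 44249/2331.
S_3 = c2*u/(S_2 - 1) = 1 + (-1184/63)*u + (-3504640/1194723)*u^2 + ...; c3 = -1184/63.
S_4 = c3*u/(S_3 - 1) = 1 + (-20720/132747)*u + ...; c4 = -20720/132747.


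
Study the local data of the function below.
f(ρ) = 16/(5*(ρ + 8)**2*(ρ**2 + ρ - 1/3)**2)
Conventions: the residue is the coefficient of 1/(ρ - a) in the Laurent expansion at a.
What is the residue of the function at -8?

The residue is 2592/4657463.

At the order-2 pole -8 set g(ρ) = (ρ - (-8))^2*f(ρ) = 16/(5*(ρ**2 + ρ - 1/3)**2).
Order-2 pole: residue = g'(a); g'(-8) = 2592/4657463, so the residue is 2592/4657463.


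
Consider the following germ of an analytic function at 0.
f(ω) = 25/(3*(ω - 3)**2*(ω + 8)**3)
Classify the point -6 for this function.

The point is a regular point.

Denominator factors: ω - 3 = -9 at ω = -6; ω + 8 = 2 at ω = -6 — none vanishes.
So the germ continues analytically to -6.


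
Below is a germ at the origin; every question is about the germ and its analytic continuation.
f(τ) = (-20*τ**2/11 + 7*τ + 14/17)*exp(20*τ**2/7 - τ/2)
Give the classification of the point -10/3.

The point is a regular point.

There is no denominator, hence no pole anywhere.
The factor exp(20*τ**2/7 - τ/2) is entire.
So the germ continues analytically to -10/3.


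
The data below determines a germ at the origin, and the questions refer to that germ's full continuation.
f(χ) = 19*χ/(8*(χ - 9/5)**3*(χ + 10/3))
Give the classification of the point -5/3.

The point is a regular point.

Denominator factors: χ - 9/5 = -52/15 at χ = -5/3; χ + 10/3 = 5/3 at χ = -5/3 — none vanishes.
So the germ continues analytically to -5/3.


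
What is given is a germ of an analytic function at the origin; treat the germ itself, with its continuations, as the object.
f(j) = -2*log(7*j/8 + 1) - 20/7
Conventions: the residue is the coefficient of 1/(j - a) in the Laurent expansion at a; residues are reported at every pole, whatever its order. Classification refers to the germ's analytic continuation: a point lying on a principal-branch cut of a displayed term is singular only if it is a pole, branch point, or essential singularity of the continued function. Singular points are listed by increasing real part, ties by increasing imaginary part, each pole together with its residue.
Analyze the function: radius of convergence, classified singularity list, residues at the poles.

Radius of convergence at 0: 8/7.
At -8/7: a logarithmic branch point.

Branch term (-2)*log(1 - j/(-8/7)): its argument vanishes at j = -8/7, a logarithmic branch point, modulus 8/7.
The radius of convergence is the smallest modulus among the singular points: 8/7.


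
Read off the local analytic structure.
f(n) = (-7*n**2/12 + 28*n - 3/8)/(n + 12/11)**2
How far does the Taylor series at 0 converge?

The radius of convergence is 12/11.

Denominator factor (n + 12/11)^2: pole of order 2 at -12/11, modulus 12/11.
The radius of convergence is the smallest modulus among the singular points: 12/11.


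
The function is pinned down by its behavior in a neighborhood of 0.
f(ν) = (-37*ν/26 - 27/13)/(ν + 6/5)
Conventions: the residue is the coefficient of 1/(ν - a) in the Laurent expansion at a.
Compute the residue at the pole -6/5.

At the order-1 pole -6/5 set g(ν) = (ν - (-6/5))*f(ν) = -37*ν/26 - 27/13.
Simple pole: residue = g(a) at a = -6/5, which is -24/65.

The residue is -24/65.


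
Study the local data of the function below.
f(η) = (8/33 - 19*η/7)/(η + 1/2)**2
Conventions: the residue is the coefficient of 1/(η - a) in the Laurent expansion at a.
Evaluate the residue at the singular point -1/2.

The residue is -19/7.

At the order-2 pole -1/2 set g(η) = (η - (-1/2))^2*f(η) = 8/33 - 19*η/7.
Order-2 pole: residue = g'(a); g'(-1/2) = -19/7, so the residue is -19/7.


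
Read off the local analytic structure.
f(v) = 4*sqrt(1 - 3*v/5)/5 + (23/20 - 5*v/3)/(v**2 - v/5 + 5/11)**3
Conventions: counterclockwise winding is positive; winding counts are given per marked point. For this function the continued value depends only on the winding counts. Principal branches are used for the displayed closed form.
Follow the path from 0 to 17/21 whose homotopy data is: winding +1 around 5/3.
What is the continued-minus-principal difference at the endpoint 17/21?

Continued minus principal equals -(24/175)*sqrt(70).

The rational part is single-valued and drops out of the difference; each branch term changes only by its own monodromy.
(4/5)*sqrt(1 - v/(5/3)): winding +1 is odd, the square root flips sign, contributing -2*(4/5)*sqrt(1 - (17/21)/(5/3)) = -2*(4/5)*sqrt(18/35) = -(24/175)*sqrt(70).
Summing the contributions at v = 17/21 gives -(24/175)*sqrt(70).


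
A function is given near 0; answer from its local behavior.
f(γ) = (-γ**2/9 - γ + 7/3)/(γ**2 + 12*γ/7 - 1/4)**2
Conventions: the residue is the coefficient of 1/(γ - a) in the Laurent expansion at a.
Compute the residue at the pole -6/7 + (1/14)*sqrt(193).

The factor γ**2 + 12*γ/7 - 1/4 splits as (γ - a)(γ - a') with a = -6/7 + (1/14)*sqrt(193), a' = -6/7 - (1/14)*sqrt(193). At the order-2 pole a set g(γ) = (γ - a)^2*f(γ) = [-γ**2/9 - γ + 7/3] / (γ - a')^2.
Order-2 pole: residue = g'(a); g'(-6/7 + (1/14)*sqrt(193)) = -(39739/670482)*sqrt(193), so the residue is -(39739/670482)*sqrt(193).

The residue is -(39739/670482)*sqrt(193).


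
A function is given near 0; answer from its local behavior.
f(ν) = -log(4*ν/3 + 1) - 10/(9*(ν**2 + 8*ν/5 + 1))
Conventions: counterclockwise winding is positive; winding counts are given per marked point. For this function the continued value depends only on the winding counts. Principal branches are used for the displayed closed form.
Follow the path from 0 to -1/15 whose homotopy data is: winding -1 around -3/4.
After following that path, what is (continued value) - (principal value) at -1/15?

The rational part is single-valued and drops out of the difference; each branch term changes only by its own monodromy.
(-1)*log(1 - ν/(-3/4)): each positive loop around -3/4 adds 2*pi*i to the log, so winding -1 contributes (-1)*(-1)*2*pi*i = (2)*pi*i.
Summing the contributions at ν = -1/15 gives (2)*pi*i.

Continued minus principal equals (2)*pi*i.


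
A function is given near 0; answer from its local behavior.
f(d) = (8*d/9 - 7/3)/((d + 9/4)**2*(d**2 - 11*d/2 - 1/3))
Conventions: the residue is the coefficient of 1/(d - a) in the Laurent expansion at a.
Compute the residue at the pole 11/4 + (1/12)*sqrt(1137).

The factor d**2 - 11*d/2 - 1/3 splits as (d - a)(d - a') with a = 11/4 + (1/12)*sqrt(1137), a' = 11/4 - (1/12)*sqrt(1137). At the order-1 pole a set g(d) = (d - a)*f(d) = [(8*d/9 - 7/3)/(d + 9/4)**2] / (d - a').
Simple pole: residue = g(a) at a = 11/4 + (1/12)*sqrt(1137), which is 97216/2022123 - (919712/766384617)*sqrt(1137).

The residue is 97216/2022123 - (919712/766384617)*sqrt(1137).


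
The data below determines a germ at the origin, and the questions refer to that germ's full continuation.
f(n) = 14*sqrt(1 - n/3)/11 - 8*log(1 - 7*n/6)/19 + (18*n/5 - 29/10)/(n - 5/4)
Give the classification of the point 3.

The point is an algebraic (square-root) branch point.

The term (14/11)*sqrt(1 - n/(3)) has argument 1 - 3/(3) = 0 at 3: a square-root (algebraic, two-sheeted) branch point; the remaining terms are analytic or single-valued there.


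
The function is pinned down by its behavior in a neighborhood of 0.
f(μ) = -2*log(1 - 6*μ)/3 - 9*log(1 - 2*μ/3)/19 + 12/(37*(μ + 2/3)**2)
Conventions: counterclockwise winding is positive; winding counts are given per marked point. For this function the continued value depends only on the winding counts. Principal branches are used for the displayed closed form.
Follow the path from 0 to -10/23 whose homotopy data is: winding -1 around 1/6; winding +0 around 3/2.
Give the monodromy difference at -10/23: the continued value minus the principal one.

Continued minus principal equals (4/3)*pi*i.

The rational part is single-valued and drops out of the difference; each branch term changes only by its own monodromy.
(-9/19)*log(1 - μ/(3/2)): winding 0 around 3/2, so this term returns to its principal value, contribution 0.
(-2/3)*log(1 - μ/(1/6)): each positive loop around 1/6 adds 2*pi*i to the log, so winding -1 contributes (-2/3)*(-1)*2*pi*i = (4/3)*pi*i.
Summing the contributions at μ = -10/23 gives (4/3)*pi*i.


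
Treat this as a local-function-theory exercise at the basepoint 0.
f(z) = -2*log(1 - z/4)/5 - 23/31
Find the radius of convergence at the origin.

The radius of convergence is 4.

Branch term (-2/5)*log(1 - z/(4)): its argument vanishes at z = 4, a logarithmic branch point, modulus 4.
The radius of convergence is the smallest modulus among the singular points: 4.


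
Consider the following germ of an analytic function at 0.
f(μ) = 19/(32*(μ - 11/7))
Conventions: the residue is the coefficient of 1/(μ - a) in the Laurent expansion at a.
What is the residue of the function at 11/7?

The residue is 19/32.

At the order-1 pole 11/7 set g(μ) = (μ - (11/7))*f(μ) = 19/32.
Simple pole: residue = g(a) at a = 11/7, which is 19/32.


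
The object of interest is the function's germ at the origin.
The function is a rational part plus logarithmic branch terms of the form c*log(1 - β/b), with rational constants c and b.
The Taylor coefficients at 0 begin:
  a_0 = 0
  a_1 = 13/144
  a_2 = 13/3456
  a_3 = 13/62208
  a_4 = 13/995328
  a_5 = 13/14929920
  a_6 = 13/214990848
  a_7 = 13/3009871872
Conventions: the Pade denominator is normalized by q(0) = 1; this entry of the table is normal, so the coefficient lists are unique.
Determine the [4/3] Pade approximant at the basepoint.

Taylor coefficients needed (read off): a_0 = 0, a_1 = 13/144, a_2 = 13/3456, a_3 = 13/62208, a_4 = 13/995328, a_5 = 13/14929920, a_6 = 13/214990848, a_7 = 13/3009871872.
Write the denominator as Q(β) = 1 + q1*β + q2*β^2 + q3*β^3. Requiring Q*f - P = O(β^8) with deg P <= 4 kills the coefficients of β^5..β^7 in Q*f:
  β^5: a_5 + q1*a_4 + q2*a_3 + q3*a_2 = 0, i.e. 13/14929920 + (13/995328)*q1 + (13/62208)*q2 + (13/3456)*q3 = 0.
  β^6: a_6 + q1*a_5 + q2*a_4 + q3*a_3 = 0, i.e. 13/214990848 + (13/14929920)*q1 + (13/995328)*q2 + (13/62208)*q3 = 0.
  β^7: a_7 + q1*a_6 + q2*a_5 + q3*a_4 = 0, i.e. 13/3009871872 + (13/214990848)*q1 + (13/14929920)*q2 + (13/995328)*q3 = 0.
Solving this linear system: q1 = -1/7, q2 = 1/168, q3 = -1/15120.
The numerator is Q*f truncated at degree 4: P0 = a_0 = 0; P1 = a_1 + q1*a_0 = 13/144; P2 = a_2 + q1*a_1 + q2*a_0 = -221/24192; P3 = a_3 + q1*a_2 + q2*a_1 + q3*a_0 = 13/62208; P4 = a_4 + q1*a_3 + q2*a_2 + q3*a_1 = -13/34836480.

The Pade approximant has numerator coefficients [0, 13/144, -221/24192, 13/62208, -13/34836480]; denominator coefficients [1, -1/7, 1/168, -1/15120].


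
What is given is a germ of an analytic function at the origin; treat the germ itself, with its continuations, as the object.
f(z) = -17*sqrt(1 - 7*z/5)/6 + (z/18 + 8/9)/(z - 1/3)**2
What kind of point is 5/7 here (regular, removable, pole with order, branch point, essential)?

The point is an algebraic (square-root) branch point.

The term (-17/6)*sqrt(1 - z/(5/7)) has argument 1 - 5/7/(5/7) = 0 at 5/7: a square-root (algebraic, two-sheeted) branch point; the remaining terms are analytic or single-valued there.


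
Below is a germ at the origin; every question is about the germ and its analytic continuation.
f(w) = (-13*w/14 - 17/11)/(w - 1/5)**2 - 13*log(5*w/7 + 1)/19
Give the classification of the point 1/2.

The point is a regular point.

Denominator factors: w - 1/5 = 3/10 at w = 1/2 — none vanishes.
Branch term log(1 - w/(-7/5)): argument at 1/2 is 19/14, nonzero, so 1/2 is not its branch point (a point on a principal cut is still regular for the continued germ).
So the germ continues analytically to 1/2.


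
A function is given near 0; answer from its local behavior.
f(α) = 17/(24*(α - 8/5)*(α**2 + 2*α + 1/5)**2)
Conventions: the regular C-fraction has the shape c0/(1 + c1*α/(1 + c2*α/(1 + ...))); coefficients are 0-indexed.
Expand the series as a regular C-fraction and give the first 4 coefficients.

Taylor coefficients (expand at 0): a_0 = -2125/192, a_1 = 329375/1536, a_2 = -37793125/12288, a_3 = 1278878125/32768.
c0 = a_0 = -2125/192. Peel one level at a time: if S = 1 + c*α/S' with S'(0) = 1, then c is the α-coefficient of S and S' = c*α/(S - 1).
S_1 = c0/f = 1 + (155/8)*α + (195/2)*α^2 + ...; c1 = 155/8.
S_2 = c1*α/(S_1 - 1) = 1 + (-156/31)*α + (22786/961)*α^2 + ...; c2 = -156/31.
S_3 = c2*α/(S_2 - 1) = 1 + (11393/2418)*α + ...; c3 = 11393/2418.

The regular C-fraction coefficients are [-2125/192, 155/8, -156/31, 11393/2418].


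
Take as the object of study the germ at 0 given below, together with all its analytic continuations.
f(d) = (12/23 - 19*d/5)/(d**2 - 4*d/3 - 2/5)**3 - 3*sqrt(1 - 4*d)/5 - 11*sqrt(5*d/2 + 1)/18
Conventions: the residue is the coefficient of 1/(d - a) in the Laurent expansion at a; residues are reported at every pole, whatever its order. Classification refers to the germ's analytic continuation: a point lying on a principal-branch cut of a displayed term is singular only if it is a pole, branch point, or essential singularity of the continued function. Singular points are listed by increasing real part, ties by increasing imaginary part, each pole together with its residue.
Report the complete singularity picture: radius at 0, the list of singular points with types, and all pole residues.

Radius of convergence at 0: 1/4.
At -2/5: an algebraic (square-root) branch point.
At 2/3 - (1/15)*sqrt(190): a pole of order 3; residue (421605/10096448)*sqrt(190).
At 1/4: an algebraic (square-root) branch point.
At 2/3 + (1/15)*sqrt(190): a pole of order 3; residue -(421605/10096448)*sqrt(190).


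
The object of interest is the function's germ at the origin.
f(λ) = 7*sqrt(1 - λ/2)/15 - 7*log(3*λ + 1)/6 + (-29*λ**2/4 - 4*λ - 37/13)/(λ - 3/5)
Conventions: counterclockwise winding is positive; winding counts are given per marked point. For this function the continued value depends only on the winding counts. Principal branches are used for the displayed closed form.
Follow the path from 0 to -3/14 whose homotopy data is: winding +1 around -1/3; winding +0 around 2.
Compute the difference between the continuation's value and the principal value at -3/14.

The rational part is single-valued and drops out of the difference; each branch term changes only by its own monodromy.
(-7/6)*log(1 - λ/(-1/3)): each positive loop around -1/3 adds 2*pi*i to the log, so winding +1 contributes (-7/6)*(1)*2*pi*i = -(7/3)*pi*i.
(7/15)*sqrt(1 - λ/(2)): winding +0 is even, the square root returns to the same sheet, contribution 0.
Summing the contributions at λ = -3/14 gives -(7/3)*pi*i.

Continued minus principal equals -(7/3)*pi*i.
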